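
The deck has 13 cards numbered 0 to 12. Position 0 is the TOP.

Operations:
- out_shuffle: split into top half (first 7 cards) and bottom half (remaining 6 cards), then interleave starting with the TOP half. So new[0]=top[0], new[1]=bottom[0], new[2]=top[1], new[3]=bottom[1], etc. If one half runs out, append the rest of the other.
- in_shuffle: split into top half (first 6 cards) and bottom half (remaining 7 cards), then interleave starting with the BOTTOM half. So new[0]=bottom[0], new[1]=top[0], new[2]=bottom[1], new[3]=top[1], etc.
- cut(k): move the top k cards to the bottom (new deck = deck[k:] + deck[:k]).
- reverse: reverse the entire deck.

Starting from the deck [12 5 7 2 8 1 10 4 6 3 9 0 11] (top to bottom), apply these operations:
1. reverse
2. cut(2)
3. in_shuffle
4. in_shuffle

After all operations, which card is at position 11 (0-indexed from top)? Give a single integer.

Answer: 6

Derivation:
After op 1 (reverse): [11 0 9 3 6 4 10 1 8 2 7 5 12]
After op 2 (cut(2)): [9 3 6 4 10 1 8 2 7 5 12 11 0]
After op 3 (in_shuffle): [8 9 2 3 7 6 5 4 12 10 11 1 0]
After op 4 (in_shuffle): [5 8 4 9 12 2 10 3 11 7 1 6 0]
Position 11: card 6.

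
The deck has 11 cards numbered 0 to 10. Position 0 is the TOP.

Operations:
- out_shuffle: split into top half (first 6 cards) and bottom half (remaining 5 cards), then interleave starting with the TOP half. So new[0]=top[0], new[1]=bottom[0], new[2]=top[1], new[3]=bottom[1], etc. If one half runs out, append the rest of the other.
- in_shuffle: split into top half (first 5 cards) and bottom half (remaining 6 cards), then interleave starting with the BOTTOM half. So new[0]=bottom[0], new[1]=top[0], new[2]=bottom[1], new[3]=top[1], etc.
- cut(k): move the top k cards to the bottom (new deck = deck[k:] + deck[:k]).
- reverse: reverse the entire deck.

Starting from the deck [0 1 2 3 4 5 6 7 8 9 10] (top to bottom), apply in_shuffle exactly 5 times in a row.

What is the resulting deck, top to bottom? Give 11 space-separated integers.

Answer: 9 8 7 6 5 4 3 2 1 0 10

Derivation:
After op 1 (in_shuffle): [5 0 6 1 7 2 8 3 9 4 10]
After op 2 (in_shuffle): [2 5 8 0 3 6 9 1 4 7 10]
After op 3 (in_shuffle): [6 2 9 5 1 8 4 0 7 3 10]
After op 4 (in_shuffle): [8 6 4 2 0 9 7 5 3 1 10]
After op 5 (in_shuffle): [9 8 7 6 5 4 3 2 1 0 10]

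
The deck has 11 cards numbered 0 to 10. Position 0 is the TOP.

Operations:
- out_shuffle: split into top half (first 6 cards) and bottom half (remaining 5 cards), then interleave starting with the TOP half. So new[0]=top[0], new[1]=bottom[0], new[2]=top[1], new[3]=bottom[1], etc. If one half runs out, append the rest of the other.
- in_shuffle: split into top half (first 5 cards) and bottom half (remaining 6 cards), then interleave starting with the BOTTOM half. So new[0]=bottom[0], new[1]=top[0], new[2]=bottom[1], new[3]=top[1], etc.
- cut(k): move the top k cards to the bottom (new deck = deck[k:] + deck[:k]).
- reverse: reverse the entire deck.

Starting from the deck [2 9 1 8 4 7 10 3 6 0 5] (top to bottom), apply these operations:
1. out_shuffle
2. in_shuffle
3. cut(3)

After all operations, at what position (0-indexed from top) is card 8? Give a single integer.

After op 1 (out_shuffle): [2 10 9 3 1 6 8 0 4 5 7]
After op 2 (in_shuffle): [6 2 8 10 0 9 4 3 5 1 7]
After op 3 (cut(3)): [10 0 9 4 3 5 1 7 6 2 8]
Card 8 is at position 10.

Answer: 10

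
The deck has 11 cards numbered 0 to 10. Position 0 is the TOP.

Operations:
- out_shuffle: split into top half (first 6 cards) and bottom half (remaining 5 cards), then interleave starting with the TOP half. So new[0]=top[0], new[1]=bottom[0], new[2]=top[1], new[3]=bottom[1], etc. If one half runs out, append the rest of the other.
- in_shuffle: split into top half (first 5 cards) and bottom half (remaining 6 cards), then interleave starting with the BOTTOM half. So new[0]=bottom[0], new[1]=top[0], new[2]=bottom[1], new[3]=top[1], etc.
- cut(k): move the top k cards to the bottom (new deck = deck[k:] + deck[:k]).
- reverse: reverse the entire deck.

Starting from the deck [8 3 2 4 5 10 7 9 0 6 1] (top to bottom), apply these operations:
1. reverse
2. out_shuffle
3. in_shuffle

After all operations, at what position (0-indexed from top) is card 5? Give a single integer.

Answer: 3

Derivation:
After op 1 (reverse): [1 6 0 9 7 10 5 4 2 3 8]
After op 2 (out_shuffle): [1 5 6 4 0 2 9 3 7 8 10]
After op 3 (in_shuffle): [2 1 9 5 3 6 7 4 8 0 10]
Card 5 is at position 3.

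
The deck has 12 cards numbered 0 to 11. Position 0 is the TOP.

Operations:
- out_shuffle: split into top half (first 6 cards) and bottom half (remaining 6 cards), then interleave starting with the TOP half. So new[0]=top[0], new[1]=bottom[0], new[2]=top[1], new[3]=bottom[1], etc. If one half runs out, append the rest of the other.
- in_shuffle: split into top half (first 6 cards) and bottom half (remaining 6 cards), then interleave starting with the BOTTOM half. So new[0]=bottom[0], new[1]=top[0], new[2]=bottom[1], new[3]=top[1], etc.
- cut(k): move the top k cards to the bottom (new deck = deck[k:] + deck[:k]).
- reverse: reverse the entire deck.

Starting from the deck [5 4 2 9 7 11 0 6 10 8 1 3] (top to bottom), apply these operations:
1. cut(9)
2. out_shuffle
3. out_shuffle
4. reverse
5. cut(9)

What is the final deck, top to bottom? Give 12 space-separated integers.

After op 1 (cut(9)): [8 1 3 5 4 2 9 7 11 0 6 10]
After op 2 (out_shuffle): [8 9 1 7 3 11 5 0 4 6 2 10]
After op 3 (out_shuffle): [8 5 9 0 1 4 7 6 3 2 11 10]
After op 4 (reverse): [10 11 2 3 6 7 4 1 0 9 5 8]
After op 5 (cut(9)): [9 5 8 10 11 2 3 6 7 4 1 0]

Answer: 9 5 8 10 11 2 3 6 7 4 1 0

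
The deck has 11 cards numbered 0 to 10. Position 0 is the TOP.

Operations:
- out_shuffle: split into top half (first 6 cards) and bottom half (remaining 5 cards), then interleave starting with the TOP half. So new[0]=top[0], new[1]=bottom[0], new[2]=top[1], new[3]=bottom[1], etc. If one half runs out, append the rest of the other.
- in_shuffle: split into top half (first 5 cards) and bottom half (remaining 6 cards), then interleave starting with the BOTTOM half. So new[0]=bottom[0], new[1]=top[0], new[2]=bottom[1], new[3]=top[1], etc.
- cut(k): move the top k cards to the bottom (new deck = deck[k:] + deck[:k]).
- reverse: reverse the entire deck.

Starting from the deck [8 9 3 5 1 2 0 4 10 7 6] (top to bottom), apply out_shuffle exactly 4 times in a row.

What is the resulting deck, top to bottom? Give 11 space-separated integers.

After op 1 (out_shuffle): [8 0 9 4 3 10 5 7 1 6 2]
After op 2 (out_shuffle): [8 5 0 7 9 1 4 6 3 2 10]
After op 3 (out_shuffle): [8 4 5 6 0 3 7 2 9 10 1]
After op 4 (out_shuffle): [8 7 4 2 5 9 6 10 0 1 3]

Answer: 8 7 4 2 5 9 6 10 0 1 3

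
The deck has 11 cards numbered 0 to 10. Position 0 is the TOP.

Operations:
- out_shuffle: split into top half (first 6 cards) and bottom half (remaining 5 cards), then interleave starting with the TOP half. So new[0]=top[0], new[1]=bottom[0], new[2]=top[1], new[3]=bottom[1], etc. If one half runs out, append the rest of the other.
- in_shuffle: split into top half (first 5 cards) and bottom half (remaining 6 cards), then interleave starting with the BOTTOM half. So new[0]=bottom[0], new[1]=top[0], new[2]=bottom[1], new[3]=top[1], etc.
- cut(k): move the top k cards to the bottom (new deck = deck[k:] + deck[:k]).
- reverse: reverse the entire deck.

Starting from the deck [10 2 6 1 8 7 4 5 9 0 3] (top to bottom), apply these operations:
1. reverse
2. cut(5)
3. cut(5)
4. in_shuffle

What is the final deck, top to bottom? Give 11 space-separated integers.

After op 1 (reverse): [3 0 9 5 4 7 8 1 6 2 10]
After op 2 (cut(5)): [7 8 1 6 2 10 3 0 9 5 4]
After op 3 (cut(5)): [10 3 0 9 5 4 7 8 1 6 2]
After op 4 (in_shuffle): [4 10 7 3 8 0 1 9 6 5 2]

Answer: 4 10 7 3 8 0 1 9 6 5 2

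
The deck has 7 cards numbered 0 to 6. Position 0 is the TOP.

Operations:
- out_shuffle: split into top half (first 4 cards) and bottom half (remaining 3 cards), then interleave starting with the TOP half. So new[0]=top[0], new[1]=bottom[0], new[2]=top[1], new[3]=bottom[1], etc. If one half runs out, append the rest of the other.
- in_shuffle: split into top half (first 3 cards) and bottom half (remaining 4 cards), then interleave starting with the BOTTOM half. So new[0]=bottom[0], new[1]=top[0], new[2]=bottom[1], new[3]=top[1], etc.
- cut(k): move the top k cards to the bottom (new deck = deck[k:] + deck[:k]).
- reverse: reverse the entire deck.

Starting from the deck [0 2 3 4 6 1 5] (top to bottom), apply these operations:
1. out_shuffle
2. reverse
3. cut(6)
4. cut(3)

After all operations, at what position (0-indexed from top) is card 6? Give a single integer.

After op 1 (out_shuffle): [0 6 2 1 3 5 4]
After op 2 (reverse): [4 5 3 1 2 6 0]
After op 3 (cut(6)): [0 4 5 3 1 2 6]
After op 4 (cut(3)): [3 1 2 6 0 4 5]
Card 6 is at position 3.

Answer: 3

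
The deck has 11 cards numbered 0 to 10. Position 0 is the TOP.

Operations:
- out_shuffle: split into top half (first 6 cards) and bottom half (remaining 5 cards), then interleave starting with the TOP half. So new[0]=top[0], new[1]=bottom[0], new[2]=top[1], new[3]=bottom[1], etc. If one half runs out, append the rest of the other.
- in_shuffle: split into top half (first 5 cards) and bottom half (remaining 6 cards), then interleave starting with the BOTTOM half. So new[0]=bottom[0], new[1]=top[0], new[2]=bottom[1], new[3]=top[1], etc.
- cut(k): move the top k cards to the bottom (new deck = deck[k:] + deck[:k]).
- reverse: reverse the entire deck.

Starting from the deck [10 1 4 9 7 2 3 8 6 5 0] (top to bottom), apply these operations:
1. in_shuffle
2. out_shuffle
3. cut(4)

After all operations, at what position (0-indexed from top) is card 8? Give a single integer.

After op 1 (in_shuffle): [2 10 3 1 8 4 6 9 5 7 0]
After op 2 (out_shuffle): [2 6 10 9 3 5 1 7 8 0 4]
After op 3 (cut(4)): [3 5 1 7 8 0 4 2 6 10 9]
Card 8 is at position 4.

Answer: 4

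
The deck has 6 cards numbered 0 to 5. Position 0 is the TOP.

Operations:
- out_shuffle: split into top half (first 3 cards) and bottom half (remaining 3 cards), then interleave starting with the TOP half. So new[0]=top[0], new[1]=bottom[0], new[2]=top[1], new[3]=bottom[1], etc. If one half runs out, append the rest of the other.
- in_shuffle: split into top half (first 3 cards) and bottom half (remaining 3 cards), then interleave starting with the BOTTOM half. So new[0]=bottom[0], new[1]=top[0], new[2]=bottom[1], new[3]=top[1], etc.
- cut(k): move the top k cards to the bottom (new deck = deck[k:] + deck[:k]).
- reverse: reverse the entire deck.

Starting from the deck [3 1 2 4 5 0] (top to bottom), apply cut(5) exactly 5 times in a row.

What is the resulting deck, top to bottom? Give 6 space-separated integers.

After op 1 (cut(5)): [0 3 1 2 4 5]
After op 2 (cut(5)): [5 0 3 1 2 4]
After op 3 (cut(5)): [4 5 0 3 1 2]
After op 4 (cut(5)): [2 4 5 0 3 1]
After op 5 (cut(5)): [1 2 4 5 0 3]

Answer: 1 2 4 5 0 3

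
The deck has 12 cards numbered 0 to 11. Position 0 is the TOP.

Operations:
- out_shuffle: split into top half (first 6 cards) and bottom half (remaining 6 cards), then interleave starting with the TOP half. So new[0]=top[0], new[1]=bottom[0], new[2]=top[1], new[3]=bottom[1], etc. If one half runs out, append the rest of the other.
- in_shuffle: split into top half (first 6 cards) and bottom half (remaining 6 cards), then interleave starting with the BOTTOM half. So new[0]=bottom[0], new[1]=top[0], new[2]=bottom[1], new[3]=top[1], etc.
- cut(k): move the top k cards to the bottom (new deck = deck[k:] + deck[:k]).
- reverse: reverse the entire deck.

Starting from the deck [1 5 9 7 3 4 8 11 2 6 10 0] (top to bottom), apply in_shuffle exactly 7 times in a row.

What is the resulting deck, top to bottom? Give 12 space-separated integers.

Answer: 4 0 3 10 7 6 9 2 5 11 1 8

Derivation:
After op 1 (in_shuffle): [8 1 11 5 2 9 6 7 10 3 0 4]
After op 2 (in_shuffle): [6 8 7 1 10 11 3 5 0 2 4 9]
After op 3 (in_shuffle): [3 6 5 8 0 7 2 1 4 10 9 11]
After op 4 (in_shuffle): [2 3 1 6 4 5 10 8 9 0 11 7]
After op 5 (in_shuffle): [10 2 8 3 9 1 0 6 11 4 7 5]
After op 6 (in_shuffle): [0 10 6 2 11 8 4 3 7 9 5 1]
After op 7 (in_shuffle): [4 0 3 10 7 6 9 2 5 11 1 8]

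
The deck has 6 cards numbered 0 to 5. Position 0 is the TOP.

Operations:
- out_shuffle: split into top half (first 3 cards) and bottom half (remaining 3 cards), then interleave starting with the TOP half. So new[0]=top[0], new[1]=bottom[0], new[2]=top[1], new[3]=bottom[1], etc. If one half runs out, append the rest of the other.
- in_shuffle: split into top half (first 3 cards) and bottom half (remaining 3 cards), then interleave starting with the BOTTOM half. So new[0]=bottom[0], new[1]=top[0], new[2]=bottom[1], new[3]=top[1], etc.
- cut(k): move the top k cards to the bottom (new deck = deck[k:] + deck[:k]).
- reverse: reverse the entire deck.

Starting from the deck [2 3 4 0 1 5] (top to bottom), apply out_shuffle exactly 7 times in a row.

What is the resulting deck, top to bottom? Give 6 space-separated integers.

Answer: 2 4 1 3 0 5

Derivation:
After op 1 (out_shuffle): [2 0 3 1 4 5]
After op 2 (out_shuffle): [2 1 0 4 3 5]
After op 3 (out_shuffle): [2 4 1 3 0 5]
After op 4 (out_shuffle): [2 3 4 0 1 5]
After op 5 (out_shuffle): [2 0 3 1 4 5]
After op 6 (out_shuffle): [2 1 0 4 3 5]
After op 7 (out_shuffle): [2 4 1 3 0 5]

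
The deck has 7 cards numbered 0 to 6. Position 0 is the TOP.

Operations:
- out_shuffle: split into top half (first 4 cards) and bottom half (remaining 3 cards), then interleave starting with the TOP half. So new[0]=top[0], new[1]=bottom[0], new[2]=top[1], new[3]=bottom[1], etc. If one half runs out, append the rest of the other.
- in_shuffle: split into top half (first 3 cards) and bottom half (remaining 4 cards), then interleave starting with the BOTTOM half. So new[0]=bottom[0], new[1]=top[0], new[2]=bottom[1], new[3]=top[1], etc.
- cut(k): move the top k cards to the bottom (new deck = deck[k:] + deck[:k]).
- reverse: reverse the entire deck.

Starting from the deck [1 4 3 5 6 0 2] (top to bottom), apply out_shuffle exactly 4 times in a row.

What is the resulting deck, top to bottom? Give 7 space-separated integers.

After op 1 (out_shuffle): [1 6 4 0 3 2 5]
After op 2 (out_shuffle): [1 3 6 2 4 5 0]
After op 3 (out_shuffle): [1 4 3 5 6 0 2]
After op 4 (out_shuffle): [1 6 4 0 3 2 5]

Answer: 1 6 4 0 3 2 5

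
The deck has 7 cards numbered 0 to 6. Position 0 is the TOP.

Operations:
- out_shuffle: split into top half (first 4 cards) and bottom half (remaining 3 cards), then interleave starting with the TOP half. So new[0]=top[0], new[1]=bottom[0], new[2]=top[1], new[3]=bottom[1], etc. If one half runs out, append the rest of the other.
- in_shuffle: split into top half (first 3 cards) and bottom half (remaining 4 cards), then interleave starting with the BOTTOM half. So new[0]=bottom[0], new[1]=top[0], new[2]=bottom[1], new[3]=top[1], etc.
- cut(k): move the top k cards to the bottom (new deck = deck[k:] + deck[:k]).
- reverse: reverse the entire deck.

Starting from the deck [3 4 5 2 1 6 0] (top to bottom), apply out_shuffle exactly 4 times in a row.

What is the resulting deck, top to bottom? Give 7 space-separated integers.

Answer: 3 1 4 6 5 0 2

Derivation:
After op 1 (out_shuffle): [3 1 4 6 5 0 2]
After op 2 (out_shuffle): [3 5 1 0 4 2 6]
After op 3 (out_shuffle): [3 4 5 2 1 6 0]
After op 4 (out_shuffle): [3 1 4 6 5 0 2]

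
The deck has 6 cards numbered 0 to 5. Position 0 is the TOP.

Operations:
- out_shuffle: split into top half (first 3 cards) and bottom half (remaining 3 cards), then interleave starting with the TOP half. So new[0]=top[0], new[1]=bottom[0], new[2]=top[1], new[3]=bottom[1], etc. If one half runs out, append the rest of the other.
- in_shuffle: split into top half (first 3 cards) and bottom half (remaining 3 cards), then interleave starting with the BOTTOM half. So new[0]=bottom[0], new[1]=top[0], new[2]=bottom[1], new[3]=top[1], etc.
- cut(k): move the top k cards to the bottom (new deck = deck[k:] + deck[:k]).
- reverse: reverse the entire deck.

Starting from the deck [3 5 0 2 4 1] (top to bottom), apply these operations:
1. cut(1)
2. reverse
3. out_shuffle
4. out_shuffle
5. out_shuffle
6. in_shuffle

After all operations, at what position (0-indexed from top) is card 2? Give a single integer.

After op 1 (cut(1)): [5 0 2 4 1 3]
After op 2 (reverse): [3 1 4 2 0 5]
After op 3 (out_shuffle): [3 2 1 0 4 5]
After op 4 (out_shuffle): [3 0 2 4 1 5]
After op 5 (out_shuffle): [3 4 0 1 2 5]
After op 6 (in_shuffle): [1 3 2 4 5 0]
Card 2 is at position 2.

Answer: 2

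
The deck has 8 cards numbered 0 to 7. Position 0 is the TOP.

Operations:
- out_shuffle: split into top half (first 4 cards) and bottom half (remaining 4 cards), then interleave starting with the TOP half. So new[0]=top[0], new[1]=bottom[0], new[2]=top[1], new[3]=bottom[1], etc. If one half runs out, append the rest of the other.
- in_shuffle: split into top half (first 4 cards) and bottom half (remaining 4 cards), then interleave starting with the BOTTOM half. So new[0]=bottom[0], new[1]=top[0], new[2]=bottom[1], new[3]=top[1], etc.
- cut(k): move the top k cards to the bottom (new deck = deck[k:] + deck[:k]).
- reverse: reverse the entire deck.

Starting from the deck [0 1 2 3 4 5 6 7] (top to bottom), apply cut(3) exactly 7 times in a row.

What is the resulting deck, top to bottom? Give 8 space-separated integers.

Answer: 5 6 7 0 1 2 3 4

Derivation:
After op 1 (cut(3)): [3 4 5 6 7 0 1 2]
After op 2 (cut(3)): [6 7 0 1 2 3 4 5]
After op 3 (cut(3)): [1 2 3 4 5 6 7 0]
After op 4 (cut(3)): [4 5 6 7 0 1 2 3]
After op 5 (cut(3)): [7 0 1 2 3 4 5 6]
After op 6 (cut(3)): [2 3 4 5 6 7 0 1]
After op 7 (cut(3)): [5 6 7 0 1 2 3 4]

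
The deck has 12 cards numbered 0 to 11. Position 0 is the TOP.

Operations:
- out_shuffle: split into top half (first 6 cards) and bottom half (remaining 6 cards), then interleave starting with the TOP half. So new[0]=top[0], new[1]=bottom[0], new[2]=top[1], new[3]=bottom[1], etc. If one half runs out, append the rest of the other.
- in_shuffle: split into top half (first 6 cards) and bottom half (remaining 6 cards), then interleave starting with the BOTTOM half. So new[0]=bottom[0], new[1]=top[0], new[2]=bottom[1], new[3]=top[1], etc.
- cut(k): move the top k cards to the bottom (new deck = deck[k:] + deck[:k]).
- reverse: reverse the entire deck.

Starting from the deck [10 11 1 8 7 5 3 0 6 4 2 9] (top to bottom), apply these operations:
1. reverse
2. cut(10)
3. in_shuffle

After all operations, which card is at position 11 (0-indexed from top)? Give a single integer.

After op 1 (reverse): [9 2 4 6 0 3 5 7 8 1 11 10]
After op 2 (cut(10)): [11 10 9 2 4 6 0 3 5 7 8 1]
After op 3 (in_shuffle): [0 11 3 10 5 9 7 2 8 4 1 6]
Position 11: card 6.

Answer: 6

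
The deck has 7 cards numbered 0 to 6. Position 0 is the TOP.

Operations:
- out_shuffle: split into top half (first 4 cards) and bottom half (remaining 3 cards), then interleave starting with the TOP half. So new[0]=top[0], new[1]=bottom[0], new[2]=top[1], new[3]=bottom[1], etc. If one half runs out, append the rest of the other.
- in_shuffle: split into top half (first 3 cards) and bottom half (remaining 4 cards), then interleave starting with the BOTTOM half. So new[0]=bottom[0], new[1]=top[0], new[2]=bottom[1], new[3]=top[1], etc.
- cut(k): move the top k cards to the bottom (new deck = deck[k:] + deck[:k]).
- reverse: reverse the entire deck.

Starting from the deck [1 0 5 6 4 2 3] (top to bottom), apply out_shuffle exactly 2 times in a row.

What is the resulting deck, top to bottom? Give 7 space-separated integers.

After op 1 (out_shuffle): [1 4 0 2 5 3 6]
After op 2 (out_shuffle): [1 5 4 3 0 6 2]

Answer: 1 5 4 3 0 6 2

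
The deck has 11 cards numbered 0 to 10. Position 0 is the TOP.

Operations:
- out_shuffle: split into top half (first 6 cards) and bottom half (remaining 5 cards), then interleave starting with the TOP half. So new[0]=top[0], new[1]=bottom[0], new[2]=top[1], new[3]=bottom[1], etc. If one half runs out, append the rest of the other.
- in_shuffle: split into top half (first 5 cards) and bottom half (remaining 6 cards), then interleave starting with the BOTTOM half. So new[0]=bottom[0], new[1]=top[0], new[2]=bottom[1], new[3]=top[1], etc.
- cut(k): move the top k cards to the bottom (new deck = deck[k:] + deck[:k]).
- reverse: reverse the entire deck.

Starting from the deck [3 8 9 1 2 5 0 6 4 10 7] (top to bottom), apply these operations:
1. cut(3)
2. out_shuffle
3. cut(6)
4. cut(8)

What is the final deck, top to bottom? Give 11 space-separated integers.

After op 1 (cut(3)): [1 2 5 0 6 4 10 7 3 8 9]
After op 2 (out_shuffle): [1 10 2 7 5 3 0 8 6 9 4]
After op 3 (cut(6)): [0 8 6 9 4 1 10 2 7 5 3]
After op 4 (cut(8)): [7 5 3 0 8 6 9 4 1 10 2]

Answer: 7 5 3 0 8 6 9 4 1 10 2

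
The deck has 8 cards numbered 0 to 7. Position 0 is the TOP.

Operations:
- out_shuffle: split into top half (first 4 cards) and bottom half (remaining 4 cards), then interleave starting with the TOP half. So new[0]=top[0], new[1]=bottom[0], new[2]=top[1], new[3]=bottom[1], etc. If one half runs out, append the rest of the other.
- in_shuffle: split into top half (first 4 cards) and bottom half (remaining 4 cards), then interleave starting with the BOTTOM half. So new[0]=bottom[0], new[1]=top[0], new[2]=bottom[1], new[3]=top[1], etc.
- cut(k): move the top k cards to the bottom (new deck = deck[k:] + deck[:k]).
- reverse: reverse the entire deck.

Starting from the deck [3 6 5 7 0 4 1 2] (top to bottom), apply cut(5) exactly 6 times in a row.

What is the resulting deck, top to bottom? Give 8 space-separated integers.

After op 1 (cut(5)): [4 1 2 3 6 5 7 0]
After op 2 (cut(5)): [5 7 0 4 1 2 3 6]
After op 3 (cut(5)): [2 3 6 5 7 0 4 1]
After op 4 (cut(5)): [0 4 1 2 3 6 5 7]
After op 5 (cut(5)): [6 5 7 0 4 1 2 3]
After op 6 (cut(5)): [1 2 3 6 5 7 0 4]

Answer: 1 2 3 6 5 7 0 4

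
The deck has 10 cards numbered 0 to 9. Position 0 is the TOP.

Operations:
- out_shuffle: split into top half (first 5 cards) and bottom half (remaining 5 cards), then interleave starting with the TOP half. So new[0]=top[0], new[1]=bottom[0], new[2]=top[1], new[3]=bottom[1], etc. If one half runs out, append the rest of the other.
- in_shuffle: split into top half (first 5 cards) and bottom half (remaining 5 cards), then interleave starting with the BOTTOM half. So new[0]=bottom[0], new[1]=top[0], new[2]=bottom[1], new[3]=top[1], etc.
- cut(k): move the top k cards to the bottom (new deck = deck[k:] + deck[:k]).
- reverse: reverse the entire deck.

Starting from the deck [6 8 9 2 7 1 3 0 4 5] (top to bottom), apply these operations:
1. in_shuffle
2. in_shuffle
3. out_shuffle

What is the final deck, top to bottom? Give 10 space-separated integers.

Answer: 9 3 1 5 4 8 6 7 2 0

Derivation:
After op 1 (in_shuffle): [1 6 3 8 0 9 4 2 5 7]
After op 2 (in_shuffle): [9 1 4 6 2 3 5 8 7 0]
After op 3 (out_shuffle): [9 3 1 5 4 8 6 7 2 0]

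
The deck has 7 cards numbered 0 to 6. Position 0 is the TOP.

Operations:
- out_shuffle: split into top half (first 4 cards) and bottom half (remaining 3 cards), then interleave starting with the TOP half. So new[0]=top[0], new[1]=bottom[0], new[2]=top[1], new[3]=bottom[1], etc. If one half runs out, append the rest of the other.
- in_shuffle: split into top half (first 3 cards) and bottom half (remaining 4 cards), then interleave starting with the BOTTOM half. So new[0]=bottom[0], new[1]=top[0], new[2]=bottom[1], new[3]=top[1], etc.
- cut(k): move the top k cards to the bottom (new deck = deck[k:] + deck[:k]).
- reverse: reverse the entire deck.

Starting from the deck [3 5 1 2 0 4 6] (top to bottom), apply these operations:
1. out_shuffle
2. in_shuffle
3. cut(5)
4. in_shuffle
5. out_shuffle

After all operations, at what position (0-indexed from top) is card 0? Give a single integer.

Answer: 1

Derivation:
After op 1 (out_shuffle): [3 0 5 4 1 6 2]
After op 2 (in_shuffle): [4 3 1 0 6 5 2]
After op 3 (cut(5)): [5 2 4 3 1 0 6]
After op 4 (in_shuffle): [3 5 1 2 0 4 6]
After op 5 (out_shuffle): [3 0 5 4 1 6 2]
Card 0 is at position 1.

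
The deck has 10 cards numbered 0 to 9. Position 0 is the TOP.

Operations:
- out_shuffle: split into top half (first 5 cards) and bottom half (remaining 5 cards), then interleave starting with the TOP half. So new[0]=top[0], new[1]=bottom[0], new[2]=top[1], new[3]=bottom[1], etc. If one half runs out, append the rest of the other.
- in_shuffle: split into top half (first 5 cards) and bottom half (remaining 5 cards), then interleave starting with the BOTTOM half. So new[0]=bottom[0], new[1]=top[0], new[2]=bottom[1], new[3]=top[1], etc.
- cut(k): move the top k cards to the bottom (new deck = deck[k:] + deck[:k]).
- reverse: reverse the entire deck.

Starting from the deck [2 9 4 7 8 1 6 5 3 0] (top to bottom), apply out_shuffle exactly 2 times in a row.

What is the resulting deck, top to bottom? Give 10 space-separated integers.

After op 1 (out_shuffle): [2 1 9 6 4 5 7 3 8 0]
After op 2 (out_shuffle): [2 5 1 7 9 3 6 8 4 0]

Answer: 2 5 1 7 9 3 6 8 4 0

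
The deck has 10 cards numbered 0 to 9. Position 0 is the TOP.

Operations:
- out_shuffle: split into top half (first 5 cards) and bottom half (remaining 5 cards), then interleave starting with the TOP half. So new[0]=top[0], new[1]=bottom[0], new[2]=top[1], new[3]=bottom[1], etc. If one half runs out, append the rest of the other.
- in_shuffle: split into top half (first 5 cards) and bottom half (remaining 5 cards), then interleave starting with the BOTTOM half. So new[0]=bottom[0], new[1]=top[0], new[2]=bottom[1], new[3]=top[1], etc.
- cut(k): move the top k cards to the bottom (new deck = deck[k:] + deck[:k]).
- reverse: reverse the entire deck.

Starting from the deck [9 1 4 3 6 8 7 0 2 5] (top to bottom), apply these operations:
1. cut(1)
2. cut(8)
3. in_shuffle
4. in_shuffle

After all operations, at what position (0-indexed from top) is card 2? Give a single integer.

After op 1 (cut(1)): [1 4 3 6 8 7 0 2 5 9]
After op 2 (cut(8)): [5 9 1 4 3 6 8 7 0 2]
After op 3 (in_shuffle): [6 5 8 9 7 1 0 4 2 3]
After op 4 (in_shuffle): [1 6 0 5 4 8 2 9 3 7]
Card 2 is at position 6.

Answer: 6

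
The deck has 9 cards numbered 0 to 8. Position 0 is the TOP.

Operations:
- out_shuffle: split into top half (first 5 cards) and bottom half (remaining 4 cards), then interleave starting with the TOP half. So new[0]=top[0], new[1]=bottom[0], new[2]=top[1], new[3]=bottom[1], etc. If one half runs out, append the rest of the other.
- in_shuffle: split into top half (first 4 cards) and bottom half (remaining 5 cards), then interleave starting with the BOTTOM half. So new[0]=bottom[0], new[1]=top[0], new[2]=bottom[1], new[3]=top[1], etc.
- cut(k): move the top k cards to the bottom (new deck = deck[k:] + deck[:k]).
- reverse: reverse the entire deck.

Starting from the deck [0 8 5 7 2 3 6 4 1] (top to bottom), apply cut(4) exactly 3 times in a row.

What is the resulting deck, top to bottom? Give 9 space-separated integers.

After op 1 (cut(4)): [2 3 6 4 1 0 8 5 7]
After op 2 (cut(4)): [1 0 8 5 7 2 3 6 4]
After op 3 (cut(4)): [7 2 3 6 4 1 0 8 5]

Answer: 7 2 3 6 4 1 0 8 5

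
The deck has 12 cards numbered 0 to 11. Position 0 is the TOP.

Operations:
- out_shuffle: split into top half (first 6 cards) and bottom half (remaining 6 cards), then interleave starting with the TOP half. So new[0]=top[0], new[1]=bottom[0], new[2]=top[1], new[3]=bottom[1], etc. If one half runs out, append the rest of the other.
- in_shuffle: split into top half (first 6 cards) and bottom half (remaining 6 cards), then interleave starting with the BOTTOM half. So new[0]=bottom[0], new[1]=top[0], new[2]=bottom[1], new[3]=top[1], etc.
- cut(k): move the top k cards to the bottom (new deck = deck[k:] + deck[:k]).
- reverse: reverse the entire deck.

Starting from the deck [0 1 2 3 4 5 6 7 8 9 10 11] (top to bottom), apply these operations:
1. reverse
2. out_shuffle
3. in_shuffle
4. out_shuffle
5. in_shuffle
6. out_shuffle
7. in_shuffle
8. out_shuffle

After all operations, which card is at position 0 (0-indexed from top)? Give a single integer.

Answer: 1

Derivation:
After op 1 (reverse): [11 10 9 8 7 6 5 4 3 2 1 0]
After op 2 (out_shuffle): [11 5 10 4 9 3 8 2 7 1 6 0]
After op 3 (in_shuffle): [8 11 2 5 7 10 1 4 6 9 0 3]
After op 4 (out_shuffle): [8 1 11 4 2 6 5 9 7 0 10 3]
After op 5 (in_shuffle): [5 8 9 1 7 11 0 4 10 2 3 6]
After op 6 (out_shuffle): [5 0 8 4 9 10 1 2 7 3 11 6]
After op 7 (in_shuffle): [1 5 2 0 7 8 3 4 11 9 6 10]
After op 8 (out_shuffle): [1 3 5 4 2 11 0 9 7 6 8 10]
Position 0: card 1.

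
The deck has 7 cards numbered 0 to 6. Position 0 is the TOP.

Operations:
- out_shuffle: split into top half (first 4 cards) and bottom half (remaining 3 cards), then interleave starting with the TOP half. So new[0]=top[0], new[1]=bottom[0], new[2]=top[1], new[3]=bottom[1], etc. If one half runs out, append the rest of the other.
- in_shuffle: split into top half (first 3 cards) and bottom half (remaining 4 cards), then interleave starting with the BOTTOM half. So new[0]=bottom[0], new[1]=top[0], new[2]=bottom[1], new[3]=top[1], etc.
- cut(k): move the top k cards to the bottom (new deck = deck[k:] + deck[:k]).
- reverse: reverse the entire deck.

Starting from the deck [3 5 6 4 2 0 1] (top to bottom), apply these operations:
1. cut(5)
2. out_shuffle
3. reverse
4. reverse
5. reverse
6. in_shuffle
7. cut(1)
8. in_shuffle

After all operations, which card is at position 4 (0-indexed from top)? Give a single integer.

After op 1 (cut(5)): [0 1 3 5 6 4 2]
After op 2 (out_shuffle): [0 6 1 4 3 2 5]
After op 3 (reverse): [5 2 3 4 1 6 0]
After op 4 (reverse): [0 6 1 4 3 2 5]
After op 5 (reverse): [5 2 3 4 1 6 0]
After op 6 (in_shuffle): [4 5 1 2 6 3 0]
After op 7 (cut(1)): [5 1 2 6 3 0 4]
After op 8 (in_shuffle): [6 5 3 1 0 2 4]
Position 4: card 0.

Answer: 0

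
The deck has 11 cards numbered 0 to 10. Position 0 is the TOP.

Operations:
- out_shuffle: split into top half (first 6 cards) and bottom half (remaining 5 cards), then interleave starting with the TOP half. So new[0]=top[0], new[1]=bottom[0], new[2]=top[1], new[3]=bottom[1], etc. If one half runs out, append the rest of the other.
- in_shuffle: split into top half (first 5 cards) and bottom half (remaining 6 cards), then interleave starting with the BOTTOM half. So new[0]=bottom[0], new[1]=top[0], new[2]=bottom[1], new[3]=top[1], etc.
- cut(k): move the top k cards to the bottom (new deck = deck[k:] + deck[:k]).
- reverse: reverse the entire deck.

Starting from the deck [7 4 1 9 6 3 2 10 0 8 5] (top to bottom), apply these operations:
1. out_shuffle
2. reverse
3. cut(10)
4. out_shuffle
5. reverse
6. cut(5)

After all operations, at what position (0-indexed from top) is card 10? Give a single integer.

Answer: 0

Derivation:
After op 1 (out_shuffle): [7 2 4 10 1 0 9 8 6 5 3]
After op 2 (reverse): [3 5 6 8 9 0 1 10 4 2 7]
After op 3 (cut(10)): [7 3 5 6 8 9 0 1 10 4 2]
After op 4 (out_shuffle): [7 0 3 1 5 10 6 4 8 2 9]
After op 5 (reverse): [9 2 8 4 6 10 5 1 3 0 7]
After op 6 (cut(5)): [10 5 1 3 0 7 9 2 8 4 6]
Card 10 is at position 0.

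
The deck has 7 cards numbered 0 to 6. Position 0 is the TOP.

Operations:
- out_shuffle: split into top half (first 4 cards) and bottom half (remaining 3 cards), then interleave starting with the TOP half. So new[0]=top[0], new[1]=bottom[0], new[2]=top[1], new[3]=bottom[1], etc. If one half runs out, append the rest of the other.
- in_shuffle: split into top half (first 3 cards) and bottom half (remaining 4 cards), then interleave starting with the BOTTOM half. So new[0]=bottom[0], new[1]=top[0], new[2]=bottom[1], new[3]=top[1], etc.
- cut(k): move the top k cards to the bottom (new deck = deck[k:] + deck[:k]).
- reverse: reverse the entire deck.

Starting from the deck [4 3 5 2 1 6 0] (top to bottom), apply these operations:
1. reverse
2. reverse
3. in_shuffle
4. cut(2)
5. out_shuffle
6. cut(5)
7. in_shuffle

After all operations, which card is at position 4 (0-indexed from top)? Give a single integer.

Answer: 2

Derivation:
After op 1 (reverse): [0 6 1 2 5 3 4]
After op 2 (reverse): [4 3 5 2 1 6 0]
After op 3 (in_shuffle): [2 4 1 3 6 5 0]
After op 4 (cut(2)): [1 3 6 5 0 2 4]
After op 5 (out_shuffle): [1 0 3 2 6 4 5]
After op 6 (cut(5)): [4 5 1 0 3 2 6]
After op 7 (in_shuffle): [0 4 3 5 2 1 6]
Position 4: card 2.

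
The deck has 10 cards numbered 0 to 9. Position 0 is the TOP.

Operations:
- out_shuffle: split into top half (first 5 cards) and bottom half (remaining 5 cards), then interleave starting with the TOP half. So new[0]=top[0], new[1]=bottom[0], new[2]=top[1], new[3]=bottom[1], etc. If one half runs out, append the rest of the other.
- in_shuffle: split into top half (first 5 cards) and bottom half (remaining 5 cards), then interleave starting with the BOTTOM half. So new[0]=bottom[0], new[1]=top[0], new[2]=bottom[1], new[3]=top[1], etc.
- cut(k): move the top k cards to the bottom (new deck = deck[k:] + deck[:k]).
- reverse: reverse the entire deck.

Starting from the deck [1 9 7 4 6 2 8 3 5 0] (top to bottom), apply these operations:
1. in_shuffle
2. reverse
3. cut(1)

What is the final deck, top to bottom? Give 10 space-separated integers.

Answer: 0 4 5 7 3 9 8 1 2 6

Derivation:
After op 1 (in_shuffle): [2 1 8 9 3 7 5 4 0 6]
After op 2 (reverse): [6 0 4 5 7 3 9 8 1 2]
After op 3 (cut(1)): [0 4 5 7 3 9 8 1 2 6]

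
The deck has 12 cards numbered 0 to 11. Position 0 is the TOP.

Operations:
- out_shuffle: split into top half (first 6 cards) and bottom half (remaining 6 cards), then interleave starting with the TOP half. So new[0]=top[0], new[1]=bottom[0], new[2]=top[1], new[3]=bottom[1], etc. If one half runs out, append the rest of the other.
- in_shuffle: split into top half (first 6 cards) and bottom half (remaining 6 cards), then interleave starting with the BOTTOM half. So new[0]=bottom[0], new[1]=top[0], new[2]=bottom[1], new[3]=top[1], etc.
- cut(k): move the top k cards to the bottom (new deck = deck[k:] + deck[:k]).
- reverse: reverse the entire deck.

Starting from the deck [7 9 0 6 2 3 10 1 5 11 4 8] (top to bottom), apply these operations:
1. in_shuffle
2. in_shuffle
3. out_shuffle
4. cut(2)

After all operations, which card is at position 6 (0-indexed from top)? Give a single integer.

After op 1 (in_shuffle): [10 7 1 9 5 0 11 6 4 2 8 3]
After op 2 (in_shuffle): [11 10 6 7 4 1 2 9 8 5 3 0]
After op 3 (out_shuffle): [11 2 10 9 6 8 7 5 4 3 1 0]
After op 4 (cut(2)): [10 9 6 8 7 5 4 3 1 0 11 2]
Position 6: card 4.

Answer: 4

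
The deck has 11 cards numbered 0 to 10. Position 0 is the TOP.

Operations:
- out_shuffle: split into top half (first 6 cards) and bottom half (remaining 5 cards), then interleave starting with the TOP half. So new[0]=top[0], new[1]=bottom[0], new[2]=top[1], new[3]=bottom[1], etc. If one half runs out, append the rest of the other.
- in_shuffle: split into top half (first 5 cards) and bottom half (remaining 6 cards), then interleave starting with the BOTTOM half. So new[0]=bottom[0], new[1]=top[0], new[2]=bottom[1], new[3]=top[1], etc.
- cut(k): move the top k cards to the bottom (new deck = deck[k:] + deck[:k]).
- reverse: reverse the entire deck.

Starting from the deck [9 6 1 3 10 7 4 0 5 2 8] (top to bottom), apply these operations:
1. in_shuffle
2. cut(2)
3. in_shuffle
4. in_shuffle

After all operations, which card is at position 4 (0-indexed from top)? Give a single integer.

After op 1 (in_shuffle): [7 9 4 6 0 1 5 3 2 10 8]
After op 2 (cut(2)): [4 6 0 1 5 3 2 10 8 7 9]
After op 3 (in_shuffle): [3 4 2 6 10 0 8 1 7 5 9]
After op 4 (in_shuffle): [0 3 8 4 1 2 7 6 5 10 9]
Position 4: card 1.

Answer: 1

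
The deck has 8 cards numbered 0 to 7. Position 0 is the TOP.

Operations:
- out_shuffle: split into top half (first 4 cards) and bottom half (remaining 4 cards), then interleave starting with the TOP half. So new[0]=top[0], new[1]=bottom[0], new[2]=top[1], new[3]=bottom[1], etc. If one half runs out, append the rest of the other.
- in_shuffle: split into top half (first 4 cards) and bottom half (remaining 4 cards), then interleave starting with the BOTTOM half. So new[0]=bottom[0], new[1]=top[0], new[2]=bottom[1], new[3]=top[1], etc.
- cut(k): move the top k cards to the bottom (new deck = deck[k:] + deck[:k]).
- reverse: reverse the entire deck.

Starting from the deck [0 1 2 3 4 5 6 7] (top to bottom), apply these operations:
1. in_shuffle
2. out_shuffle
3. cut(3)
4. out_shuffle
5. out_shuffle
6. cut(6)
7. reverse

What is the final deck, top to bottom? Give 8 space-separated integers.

After op 1 (in_shuffle): [4 0 5 1 6 2 7 3]
After op 2 (out_shuffle): [4 6 0 2 5 7 1 3]
After op 3 (cut(3)): [2 5 7 1 3 4 6 0]
After op 4 (out_shuffle): [2 3 5 4 7 6 1 0]
After op 5 (out_shuffle): [2 7 3 6 5 1 4 0]
After op 6 (cut(6)): [4 0 2 7 3 6 5 1]
After op 7 (reverse): [1 5 6 3 7 2 0 4]

Answer: 1 5 6 3 7 2 0 4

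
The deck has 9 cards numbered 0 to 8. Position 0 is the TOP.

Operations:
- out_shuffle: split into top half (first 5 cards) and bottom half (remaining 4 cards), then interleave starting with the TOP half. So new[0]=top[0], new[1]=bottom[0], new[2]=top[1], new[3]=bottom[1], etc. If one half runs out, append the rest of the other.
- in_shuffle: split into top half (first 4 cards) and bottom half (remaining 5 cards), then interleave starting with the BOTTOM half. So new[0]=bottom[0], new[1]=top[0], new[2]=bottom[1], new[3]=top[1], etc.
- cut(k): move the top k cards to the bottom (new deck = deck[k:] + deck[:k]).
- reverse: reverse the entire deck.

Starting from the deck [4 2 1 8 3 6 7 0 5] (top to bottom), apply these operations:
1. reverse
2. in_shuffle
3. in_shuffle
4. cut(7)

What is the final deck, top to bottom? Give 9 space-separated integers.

After op 1 (reverse): [5 0 7 6 3 8 1 2 4]
After op 2 (in_shuffle): [3 5 8 0 1 7 2 6 4]
After op 3 (in_shuffle): [1 3 7 5 2 8 6 0 4]
After op 4 (cut(7)): [0 4 1 3 7 5 2 8 6]

Answer: 0 4 1 3 7 5 2 8 6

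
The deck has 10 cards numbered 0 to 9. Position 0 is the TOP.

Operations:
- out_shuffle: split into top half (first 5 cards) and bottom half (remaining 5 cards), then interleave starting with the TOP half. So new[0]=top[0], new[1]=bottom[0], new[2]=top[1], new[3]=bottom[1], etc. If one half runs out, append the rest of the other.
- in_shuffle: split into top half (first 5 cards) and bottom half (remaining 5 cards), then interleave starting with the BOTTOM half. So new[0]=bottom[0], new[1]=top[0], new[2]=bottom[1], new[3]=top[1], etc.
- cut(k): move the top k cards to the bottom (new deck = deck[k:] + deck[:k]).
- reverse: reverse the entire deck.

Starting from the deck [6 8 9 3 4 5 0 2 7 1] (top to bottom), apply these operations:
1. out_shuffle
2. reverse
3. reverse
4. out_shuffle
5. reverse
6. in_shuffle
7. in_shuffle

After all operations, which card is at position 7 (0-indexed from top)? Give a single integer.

Answer: 9

Derivation:
After op 1 (out_shuffle): [6 5 8 0 9 2 3 7 4 1]
After op 2 (reverse): [1 4 7 3 2 9 0 8 5 6]
After op 3 (reverse): [6 5 8 0 9 2 3 7 4 1]
After op 4 (out_shuffle): [6 2 5 3 8 7 0 4 9 1]
After op 5 (reverse): [1 9 4 0 7 8 3 5 2 6]
After op 6 (in_shuffle): [8 1 3 9 5 4 2 0 6 7]
After op 7 (in_shuffle): [4 8 2 1 0 3 6 9 7 5]
Position 7: card 9.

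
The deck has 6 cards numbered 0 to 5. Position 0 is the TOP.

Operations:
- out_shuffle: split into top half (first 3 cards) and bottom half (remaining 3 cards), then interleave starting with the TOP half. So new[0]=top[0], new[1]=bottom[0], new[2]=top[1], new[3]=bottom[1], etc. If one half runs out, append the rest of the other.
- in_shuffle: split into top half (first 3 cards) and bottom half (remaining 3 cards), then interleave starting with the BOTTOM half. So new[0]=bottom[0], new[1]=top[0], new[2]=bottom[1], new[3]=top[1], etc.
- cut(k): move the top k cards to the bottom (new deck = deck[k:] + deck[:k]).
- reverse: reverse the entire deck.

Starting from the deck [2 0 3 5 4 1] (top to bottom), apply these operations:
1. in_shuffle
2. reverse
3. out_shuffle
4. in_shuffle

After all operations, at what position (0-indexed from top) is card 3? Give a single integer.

After op 1 (in_shuffle): [5 2 4 0 1 3]
After op 2 (reverse): [3 1 0 4 2 5]
After op 3 (out_shuffle): [3 4 1 2 0 5]
After op 4 (in_shuffle): [2 3 0 4 5 1]
Card 3 is at position 1.

Answer: 1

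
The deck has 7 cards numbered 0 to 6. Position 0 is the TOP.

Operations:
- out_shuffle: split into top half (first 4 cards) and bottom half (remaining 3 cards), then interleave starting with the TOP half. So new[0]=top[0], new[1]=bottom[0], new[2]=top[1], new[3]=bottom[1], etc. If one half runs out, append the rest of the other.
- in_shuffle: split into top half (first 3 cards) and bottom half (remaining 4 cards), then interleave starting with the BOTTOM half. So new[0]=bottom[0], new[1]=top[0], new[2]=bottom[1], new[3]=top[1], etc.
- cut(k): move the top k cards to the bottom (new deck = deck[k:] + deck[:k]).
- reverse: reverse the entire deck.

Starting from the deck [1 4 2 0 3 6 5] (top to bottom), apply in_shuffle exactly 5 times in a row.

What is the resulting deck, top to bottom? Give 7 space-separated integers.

After op 1 (in_shuffle): [0 1 3 4 6 2 5]
After op 2 (in_shuffle): [4 0 6 1 2 3 5]
After op 3 (in_shuffle): [1 4 2 0 3 6 5]
After op 4 (in_shuffle): [0 1 3 4 6 2 5]
After op 5 (in_shuffle): [4 0 6 1 2 3 5]

Answer: 4 0 6 1 2 3 5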